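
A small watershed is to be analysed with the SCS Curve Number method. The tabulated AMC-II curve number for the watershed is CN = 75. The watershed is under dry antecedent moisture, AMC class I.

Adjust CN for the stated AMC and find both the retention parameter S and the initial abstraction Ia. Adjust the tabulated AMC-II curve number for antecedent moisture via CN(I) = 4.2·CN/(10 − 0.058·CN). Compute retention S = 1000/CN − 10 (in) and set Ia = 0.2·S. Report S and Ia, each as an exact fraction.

CN(I) from CN(II)=75: (4.2·75)/(10 − 0.058·75) = 6300/113 ≈ 55.752
Max retention: S = 1000/(6300/113) − 10 = 500/63 in (≈ 7.937 in)
Initial abstraction Ia = S/5 = (500/63)/5 = 100/63 ≈ 1.587 in

S = 500/63 in ≈ 7.937 in; Ia = 100/63 in ≈ 1.587 in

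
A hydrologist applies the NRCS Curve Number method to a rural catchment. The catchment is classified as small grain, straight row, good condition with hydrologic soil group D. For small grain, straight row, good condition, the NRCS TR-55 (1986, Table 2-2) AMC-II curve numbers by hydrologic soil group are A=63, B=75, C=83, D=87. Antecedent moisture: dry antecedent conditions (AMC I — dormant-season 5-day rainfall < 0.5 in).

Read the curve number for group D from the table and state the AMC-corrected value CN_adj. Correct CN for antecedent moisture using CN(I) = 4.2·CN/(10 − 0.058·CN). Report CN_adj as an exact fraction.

NRCS table: small grain, straight row, good condition, soil group D → CN(II) = 87
CN(I) from CN(II)=87: (4.2·87)/(10 − 0.058·87) = 182700/2477 ≈ 73.759

CN_adj = 182700/2477 ≈ 73.759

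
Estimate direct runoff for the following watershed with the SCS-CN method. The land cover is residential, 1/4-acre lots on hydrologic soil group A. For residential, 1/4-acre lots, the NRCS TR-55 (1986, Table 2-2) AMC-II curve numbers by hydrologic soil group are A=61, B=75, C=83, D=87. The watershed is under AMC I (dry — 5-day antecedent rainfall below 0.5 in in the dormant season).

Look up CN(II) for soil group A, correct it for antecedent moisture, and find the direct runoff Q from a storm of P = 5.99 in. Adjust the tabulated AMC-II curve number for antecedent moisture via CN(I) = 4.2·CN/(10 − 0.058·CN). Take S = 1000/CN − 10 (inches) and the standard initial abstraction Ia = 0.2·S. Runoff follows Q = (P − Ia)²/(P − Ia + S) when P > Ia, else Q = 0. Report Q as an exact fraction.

Q = 15818847529/33125507100 in ≈ 0.478 in

NRCS table: residential, 1/4-acre lots, soil group A → CN(II) = 61
CN(I) from CN(II)=61: (4.2·61)/(10 − 0.058·61) = 42700/1077 ≈ 39.647
S = 1000/(42700/1077) − 10 = 6500/427 in ≈ 15.222 in
Ia = 0.2·(6500/427) = 1300/427 in ≈ 3.044 in
Since P=5.990 > Ia=3.044: effective rainfall P−Ia = 125773/42700 in
Runoff Q = (P−Ia)²/(P−Ia+S) = (2.946)²/(2.946+15.222) = 15818847529/33125507100 ≈ 0.478 in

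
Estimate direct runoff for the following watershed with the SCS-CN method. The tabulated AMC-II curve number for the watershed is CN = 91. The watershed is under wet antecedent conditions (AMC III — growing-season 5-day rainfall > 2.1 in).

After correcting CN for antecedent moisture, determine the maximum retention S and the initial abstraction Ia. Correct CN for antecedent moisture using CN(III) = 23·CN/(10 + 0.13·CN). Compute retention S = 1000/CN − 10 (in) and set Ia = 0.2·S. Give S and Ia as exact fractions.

S = 900/2093 in ≈ 0.430 in; Ia = 180/2093 in ≈ 0.086 in

CN(III) from CN(II)=91: (23·91)/(10 + 0.13·91) = 209300/2183 ≈ 95.877
S = 1000/(209300/2183) − 10 = 900/2093 in ≈ 0.430 in
Ia = 0.2·(900/2093) = 180/2093 in ≈ 0.086 in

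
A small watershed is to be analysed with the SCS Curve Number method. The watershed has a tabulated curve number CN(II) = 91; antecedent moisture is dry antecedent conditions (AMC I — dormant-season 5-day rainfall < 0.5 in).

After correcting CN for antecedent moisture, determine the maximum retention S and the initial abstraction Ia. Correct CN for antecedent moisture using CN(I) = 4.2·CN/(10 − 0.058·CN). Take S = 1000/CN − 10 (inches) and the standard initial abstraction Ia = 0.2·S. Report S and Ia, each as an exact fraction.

CN(I) from CN(II)=91: (4.2·91)/(10 − 0.058·91) = 63700/787 ≈ 80.940
S = 1000/(63700/787) − 10 = 1500/637 in ≈ 2.355 in
Ia = 0.2S: 0.2·2.355 = 0.471 in (exactly 300/637)

S = 1500/637 in ≈ 2.355 in; Ia = 300/637 in ≈ 0.471 in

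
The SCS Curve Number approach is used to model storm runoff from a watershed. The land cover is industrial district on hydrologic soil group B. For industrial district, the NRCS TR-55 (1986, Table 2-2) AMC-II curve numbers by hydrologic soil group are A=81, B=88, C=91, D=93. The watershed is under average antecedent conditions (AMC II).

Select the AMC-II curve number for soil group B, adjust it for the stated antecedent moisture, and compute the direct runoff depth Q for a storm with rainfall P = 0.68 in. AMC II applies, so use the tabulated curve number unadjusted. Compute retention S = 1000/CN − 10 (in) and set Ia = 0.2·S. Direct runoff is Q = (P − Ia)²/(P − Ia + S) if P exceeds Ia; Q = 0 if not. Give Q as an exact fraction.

Q = 12544/133925 in ≈ 0.094 in

NRCS table: industrial district, soil group B → CN(II) = 88
CN(II) = 88; AMC II needs no correction.
Max retention: S = 1000/88 − 10 = 15/11 in (≈ 1.364 in)
Initial abstraction Ia = S/5 = (15/11)/5 = 3/11 ≈ 0.273 in
P − Ia = 0.680 − 0.273 = 112/275 ≈ 0.407 in (> 0, runoff occurs)
Runoff Q = (P−Ia)²/(P−Ia+S) = (0.407)²/(0.407+1.364) = 12544/133925 ≈ 0.094 in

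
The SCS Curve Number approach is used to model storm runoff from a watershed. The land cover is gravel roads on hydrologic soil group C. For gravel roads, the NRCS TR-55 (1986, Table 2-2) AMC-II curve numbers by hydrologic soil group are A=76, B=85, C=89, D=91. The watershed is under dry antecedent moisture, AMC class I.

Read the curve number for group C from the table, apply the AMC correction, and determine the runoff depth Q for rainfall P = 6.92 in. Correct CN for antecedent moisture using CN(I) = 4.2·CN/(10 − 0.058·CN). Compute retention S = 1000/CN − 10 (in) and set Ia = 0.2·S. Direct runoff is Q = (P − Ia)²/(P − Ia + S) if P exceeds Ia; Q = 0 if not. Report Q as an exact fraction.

NRCS table: gravel roads, soil group C → CN(II) = 89
CN(I) from CN(II)=89: (4.2·89)/(10 − 0.058·89) = 186900/2419 ≈ 77.263
Retention S: 1000/CN − 10 with CN=77.263 → S = 5500/1869 ≈ 2.943 in
Ia = 0.2S: 0.2·2.943 = 0.589 in (exactly 1100/1869)
Excess rainfall: 6.920 − 0.589 = 6.331 in; P > Ia so Q > 0
Q = (295837/46725)²/((295837/46725) + 5500/1869) = (87519530569/2183225625)/(433337/46725) = 87519530569/20247671325 in ≈ 4.322 in

Q = 87519530569/20247671325 in ≈ 4.322 in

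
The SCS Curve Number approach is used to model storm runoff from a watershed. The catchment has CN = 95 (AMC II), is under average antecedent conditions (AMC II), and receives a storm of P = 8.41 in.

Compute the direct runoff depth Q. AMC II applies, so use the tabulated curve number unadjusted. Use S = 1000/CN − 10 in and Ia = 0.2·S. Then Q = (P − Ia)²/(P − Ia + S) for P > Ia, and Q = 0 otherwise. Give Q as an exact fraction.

Q = 248976841/31880100 in ≈ 7.810 in

Average conditions: CN = 95 (no AMC adjustment).
Retention S: 1000/CN − 10 with CN=95.000 → S = 10/19 ≈ 0.526 in
Ia = 0.2·(10/19) = 2/19 in ≈ 0.105 in
Excess rainfall: 8.410 − 0.105 = 8.305 in; P > Ia so Q > 0
Runoff Q = (P−Ia)²/(P−Ia+S) = (8.305)²/(8.305+0.526) = 248976841/31880100 ≈ 7.810 in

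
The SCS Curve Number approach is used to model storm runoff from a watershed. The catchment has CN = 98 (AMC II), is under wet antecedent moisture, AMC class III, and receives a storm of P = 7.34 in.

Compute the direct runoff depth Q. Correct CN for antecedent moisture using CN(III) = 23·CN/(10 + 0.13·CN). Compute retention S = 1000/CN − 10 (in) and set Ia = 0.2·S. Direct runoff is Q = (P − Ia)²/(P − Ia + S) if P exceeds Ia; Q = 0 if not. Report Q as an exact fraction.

Q = 170246186881/23532267150 in ≈ 7.235 in

Adjust CN=98 to AMC III: 23·98/(10 + 0.13·98) → 2254 ÷ (1137/50) = 112700/1137 ≈ 99.120
S = 1000/(112700/1137) − 10 = 100/1127 in ≈ 0.089 in
Initial abstraction Ia = S/5 = (100/1127)/5 = 20/1127 ≈ 0.018 in
Excess rainfall: 7.340 − 0.018 = 7.322 in; P > Ia so Q > 0
Q = (412609/56350)²/((412609/56350) + 100/1127) = (170246186881/3175322500)/(417609/56350) = 170246186881/23532267150 in ≈ 7.235 in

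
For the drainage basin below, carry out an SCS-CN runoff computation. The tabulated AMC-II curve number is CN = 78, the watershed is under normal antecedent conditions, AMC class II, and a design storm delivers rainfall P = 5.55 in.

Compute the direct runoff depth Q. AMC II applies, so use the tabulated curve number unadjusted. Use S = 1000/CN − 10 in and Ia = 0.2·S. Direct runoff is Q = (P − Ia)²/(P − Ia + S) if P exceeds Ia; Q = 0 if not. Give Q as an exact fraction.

Q = 15124321/4749420 in ≈ 3.184 in

AMC II — tabulated CN = 78 applies directly.
S = 1000/78 − 10 = 110/39 in ≈ 2.821 in
Ia = 0.2S: 0.2·2.821 = 0.564 in (exactly 22/39)
P − Ia = 5.550 − 0.564 = 3889/780 ≈ 4.986 in (> 0, runoff occurs)
Q = (3889/780)²/((3889/780) + 110/39) = (15124321/608400)/(6089/780) = 15124321/4749420 in ≈ 3.184 in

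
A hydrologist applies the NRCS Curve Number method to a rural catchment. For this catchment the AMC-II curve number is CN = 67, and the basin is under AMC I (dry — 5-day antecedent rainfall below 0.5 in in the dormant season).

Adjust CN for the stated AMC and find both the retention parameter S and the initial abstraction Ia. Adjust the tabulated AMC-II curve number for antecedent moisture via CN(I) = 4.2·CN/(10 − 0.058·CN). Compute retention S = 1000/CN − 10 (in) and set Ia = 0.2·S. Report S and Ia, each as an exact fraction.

S = 5500/469 in ≈ 11.727 in; Ia = 1100/469 in ≈ 2.345 in

Dry (AMC I): CN(I) = 4.2·67/(10 − 0.058·67) = (1407/5)/(3057/500) = 46900/1019 ≈ 46.026
Retention S: 1000/CN − 10 with CN=46.026 → S = 5500/469 ≈ 11.727 in
Ia = 0.2S: 0.2·11.727 = 2.345 in (exactly 1100/469)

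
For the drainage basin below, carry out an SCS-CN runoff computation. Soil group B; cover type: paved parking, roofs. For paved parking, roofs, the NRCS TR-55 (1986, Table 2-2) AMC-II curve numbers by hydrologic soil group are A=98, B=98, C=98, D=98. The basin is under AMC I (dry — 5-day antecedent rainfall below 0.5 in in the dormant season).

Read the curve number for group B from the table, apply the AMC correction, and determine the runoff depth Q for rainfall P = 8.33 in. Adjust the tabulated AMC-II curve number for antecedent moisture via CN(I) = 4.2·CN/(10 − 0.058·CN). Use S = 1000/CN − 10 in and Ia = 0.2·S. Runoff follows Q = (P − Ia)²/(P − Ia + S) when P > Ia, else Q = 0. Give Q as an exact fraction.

Q = 717674982649/92317455300 in ≈ 7.774 in

NRCS table: paved parking, roofs, soil group B → CN(II) = 98
CN(I) from CN(II)=98: (4.2·98)/(10 − 0.058·98) = 102900/1079 ≈ 95.366
Retention S: 1000/CN − 10 with CN=95.366 → S = 500/1029 ≈ 0.486 in
Ia = 0.2S: 0.2·0.486 = 0.097 in (exactly 100/1029)
P − Ia = 8.330 − 0.097 = 847157/102900 ≈ 8.233 in (> 0, runoff occurs)
Q = (847157/102900)²/((847157/102900) + 500/1029) = (717674982649/10588410000)/(897157/102900) = 717674982649/92317455300 in ≈ 7.774 in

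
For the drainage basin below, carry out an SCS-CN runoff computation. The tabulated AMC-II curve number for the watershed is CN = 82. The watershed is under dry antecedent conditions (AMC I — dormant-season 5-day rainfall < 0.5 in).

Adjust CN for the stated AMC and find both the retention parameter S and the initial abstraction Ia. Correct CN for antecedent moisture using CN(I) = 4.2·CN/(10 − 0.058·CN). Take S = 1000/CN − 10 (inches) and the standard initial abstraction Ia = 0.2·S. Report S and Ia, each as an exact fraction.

S = 1500/287 in ≈ 5.226 in; Ia = 300/287 in ≈ 1.045 in

Dry (AMC I): CN(I) = 4.2·82/(10 − 0.058·82) = (1722/5)/(1311/250) = 28700/437 ≈ 65.675
Max retention: S = 1000/(28700/437) − 10 = 1500/287 in (≈ 5.226 in)
Ia = 0.2·(1500/287) = 300/287 in ≈ 1.045 in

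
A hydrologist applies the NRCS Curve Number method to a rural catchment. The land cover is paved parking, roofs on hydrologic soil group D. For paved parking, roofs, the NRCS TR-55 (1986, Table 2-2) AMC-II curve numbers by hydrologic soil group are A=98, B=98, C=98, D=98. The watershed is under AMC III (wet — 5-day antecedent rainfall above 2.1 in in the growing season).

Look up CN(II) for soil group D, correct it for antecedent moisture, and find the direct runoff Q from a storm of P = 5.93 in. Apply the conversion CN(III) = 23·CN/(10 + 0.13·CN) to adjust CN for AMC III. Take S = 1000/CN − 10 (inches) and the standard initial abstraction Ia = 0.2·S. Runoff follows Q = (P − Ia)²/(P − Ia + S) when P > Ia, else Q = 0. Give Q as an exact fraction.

Q = 443970348721/76220249700 in ≈ 5.825 in

NRCS table: paved parking, roofs, soil group D → CN(II) = 98
Adjust CN=98 to AMC III: 23·98/(10 + 0.13·98) → 2254 ÷ (1137/50) = 112700/1137 ≈ 99.120
Max retention: S = 1000/(112700/1137) − 10 = 100/1127 in (≈ 0.089 in)
Ia = 0.2·(100/1127) = 20/1127 in ≈ 0.018 in
Excess rainfall: 5.930 − 0.018 = 5.912 in; P > Ia so Q > 0
Runoff Q = (P−Ia)²/(P−Ia+S) = (5.912)²/(5.912+0.089) = 443970348721/76220249700 ≈ 5.825 in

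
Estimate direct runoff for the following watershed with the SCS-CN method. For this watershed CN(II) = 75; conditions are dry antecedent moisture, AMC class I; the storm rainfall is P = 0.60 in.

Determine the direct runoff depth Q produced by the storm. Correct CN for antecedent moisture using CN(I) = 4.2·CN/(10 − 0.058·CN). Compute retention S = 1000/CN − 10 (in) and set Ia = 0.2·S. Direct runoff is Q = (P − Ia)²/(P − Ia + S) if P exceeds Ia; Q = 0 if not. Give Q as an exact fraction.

Dry (AMC I): CN(I) = 4.2·75/(10 − 0.058·75) = 315/(113/20) = 6300/113 ≈ 55.752
S = 1000/(6300/113) − 10 = 500/63 in ≈ 7.937 in
Initial abstraction Ia = S/5 = (500/63)/5 = 100/63 ≈ 1.587 in
P = 0.600 ≤ Ia = 1.587 in: entire storm abstracted, Q = 0.

Q = 0 in ≈ 0.000 in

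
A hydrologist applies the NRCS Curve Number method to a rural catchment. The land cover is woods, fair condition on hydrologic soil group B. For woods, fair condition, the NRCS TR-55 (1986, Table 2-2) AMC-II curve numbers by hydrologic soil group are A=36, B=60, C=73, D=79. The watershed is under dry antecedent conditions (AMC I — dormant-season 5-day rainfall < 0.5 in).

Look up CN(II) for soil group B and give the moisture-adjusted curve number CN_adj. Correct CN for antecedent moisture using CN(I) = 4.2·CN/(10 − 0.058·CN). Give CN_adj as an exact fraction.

CN_adj = 6300/163 ≈ 38.650

NRCS table: woods, fair condition, soil group B → CN(II) = 60
Adjust CN=60 to AMC I: 4.2·60/(10 − 0.058·60) → 252 ÷ (163/25) = 6300/163 ≈ 38.650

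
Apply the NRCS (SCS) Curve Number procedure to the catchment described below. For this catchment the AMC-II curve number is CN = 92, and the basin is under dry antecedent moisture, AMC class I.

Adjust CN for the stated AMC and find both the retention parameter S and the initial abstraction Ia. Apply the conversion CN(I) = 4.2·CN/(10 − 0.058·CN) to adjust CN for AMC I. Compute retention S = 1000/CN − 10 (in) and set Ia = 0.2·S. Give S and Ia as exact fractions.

Dry (AMC I): CN(I) = 4.2·92/(10 − 0.058·92) = (1932/5)/(583/125) = 48300/583 ≈ 82.847
S = 1000/(48300/583) − 10 = 1000/483 in ≈ 2.070 in
Ia = 0.2S: 0.2·2.070 = 0.414 in (exactly 200/483)

S = 1000/483 in ≈ 2.070 in; Ia = 200/483 in ≈ 0.414 in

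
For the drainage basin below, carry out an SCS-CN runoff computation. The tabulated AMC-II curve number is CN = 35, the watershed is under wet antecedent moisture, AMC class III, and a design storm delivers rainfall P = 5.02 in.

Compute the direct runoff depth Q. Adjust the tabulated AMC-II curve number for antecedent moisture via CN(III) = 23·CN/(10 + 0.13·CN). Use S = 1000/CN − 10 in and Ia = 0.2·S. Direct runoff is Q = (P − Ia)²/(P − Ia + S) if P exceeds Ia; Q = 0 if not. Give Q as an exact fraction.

CN(III) from CN(II)=35: (23·35)/(10 + 0.13·35) = 16100/291 ≈ 55.326
Retention S: 1000/CN − 10 with CN=55.326 → S = 1300/161 ≈ 8.075 in
Ia = 0.2·(1300/161) = 260/161 in ≈ 1.615 in
Excess rainfall: 5.020 − 1.615 = 3.405 in; P > Ia so Q > 0
Runoff Q = (P−Ia)²/(P−Ia+S) = (3.405)²/(3.405+8.075) = 751362921/743908550 ≈ 1.010 in

Q = 751362921/743908550 in ≈ 1.010 in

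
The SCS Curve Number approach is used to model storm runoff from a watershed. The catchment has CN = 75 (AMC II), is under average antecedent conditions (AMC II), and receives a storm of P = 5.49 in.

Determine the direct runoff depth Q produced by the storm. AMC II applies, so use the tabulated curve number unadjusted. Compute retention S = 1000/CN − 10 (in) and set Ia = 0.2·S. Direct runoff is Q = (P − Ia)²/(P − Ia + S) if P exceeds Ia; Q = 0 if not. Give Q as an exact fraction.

CN(II) = 75; AMC II needs no correction.
Retention S: 1000/CN − 10 with CN=75.000 → S = 10/3 ≈ 3.333 in
Ia = 0.2·(10/3) = 2/3 in ≈ 0.667 in
Excess rainfall: 5.490 − 0.667 = 4.823 in; P > Ia so Q > 0
Q = (1447/300)²/((1447/300) + 10/3) = (2093809/90000)/(2447/300) = 2093809/734100 in ≈ 2.852 in

Q = 2093809/734100 in ≈ 2.852 in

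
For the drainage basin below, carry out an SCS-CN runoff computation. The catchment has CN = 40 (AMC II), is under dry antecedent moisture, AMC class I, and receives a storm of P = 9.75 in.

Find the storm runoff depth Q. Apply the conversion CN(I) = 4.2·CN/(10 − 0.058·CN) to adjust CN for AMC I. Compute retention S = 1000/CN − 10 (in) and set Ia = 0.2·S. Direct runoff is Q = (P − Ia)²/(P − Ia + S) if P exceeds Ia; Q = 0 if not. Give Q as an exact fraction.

CN(I) from CN(II)=40: (4.2·40)/(10 − 0.058·40) = 175/8 ≈ 21.875
Max retention: S = 1000/(175/8) − 10 = 250/7 in (≈ 35.714 in)
Ia = 0.2S: 0.2·35.714 = 7.143 in (exactly 50/7)
Since P=9.750 > Ia=7.143: effective rainfall P−Ia = 73/28 in
Q = (73/28)²/((73/28) + 250/7) = (5329/784)/(1073/28) = 5329/30044 in ≈ 0.177 in

Q = 5329/30044 in ≈ 0.177 in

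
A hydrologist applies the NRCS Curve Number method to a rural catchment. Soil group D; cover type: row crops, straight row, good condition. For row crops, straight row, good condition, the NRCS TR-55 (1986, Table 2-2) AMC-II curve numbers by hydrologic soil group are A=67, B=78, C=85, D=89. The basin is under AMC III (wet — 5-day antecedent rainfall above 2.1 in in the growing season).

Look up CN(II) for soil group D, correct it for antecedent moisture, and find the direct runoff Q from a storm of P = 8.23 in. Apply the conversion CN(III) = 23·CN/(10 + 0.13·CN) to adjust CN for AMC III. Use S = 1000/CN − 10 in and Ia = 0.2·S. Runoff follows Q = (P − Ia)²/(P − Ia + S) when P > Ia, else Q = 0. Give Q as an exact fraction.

NRCS table: row crops, straight row, good condition, soil group D → CN(II) = 89
CN(III) from CN(II)=89: (23·89)/(10 + 0.13·89) = 204700/2157 ≈ 94.900
Max retention: S = 1000/(204700/2157) − 10 = 1100/2047 in (≈ 0.537 in)
Ia = 0.2S: 0.2·0.537 = 0.107 in (exactly 220/2047)
Since P=8.230 > Ia=0.107: effective rainfall P−Ia = 1662681/204700 in
Q: (1662681/204700)² ÷ (1772681/204700) = 2764508107761/362867800700 in (≈ 7.618 in)

Q = 2764508107761/362867800700 in ≈ 7.618 in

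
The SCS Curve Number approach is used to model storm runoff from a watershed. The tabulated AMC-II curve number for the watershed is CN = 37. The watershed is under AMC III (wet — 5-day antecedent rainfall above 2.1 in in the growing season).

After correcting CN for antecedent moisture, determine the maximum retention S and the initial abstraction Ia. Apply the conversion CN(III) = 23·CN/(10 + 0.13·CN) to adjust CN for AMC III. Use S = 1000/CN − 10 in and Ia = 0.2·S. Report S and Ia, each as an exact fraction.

Adjust CN=37 to AMC III: 23·37/(10 + 0.13·37) → 851 ÷ (1481/100) = 85100/1481 ≈ 57.461
Retention S: 1000/CN − 10 with CN=57.461 → S = 6300/851 ≈ 7.403 in
Initial abstraction Ia = S/5 = (6300/851)/5 = 1260/851 ≈ 1.481 in

S = 6300/851 in ≈ 7.403 in; Ia = 1260/851 in ≈ 1.481 in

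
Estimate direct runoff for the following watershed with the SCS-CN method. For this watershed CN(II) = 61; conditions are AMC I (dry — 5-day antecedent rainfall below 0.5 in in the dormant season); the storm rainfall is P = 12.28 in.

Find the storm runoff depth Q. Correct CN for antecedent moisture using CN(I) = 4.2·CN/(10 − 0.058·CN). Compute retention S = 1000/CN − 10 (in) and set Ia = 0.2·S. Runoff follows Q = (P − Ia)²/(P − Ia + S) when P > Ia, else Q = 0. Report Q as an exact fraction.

Dry (AMC I): CN(I) = 4.2·61/(10 − 0.058·61) = (1281/5)/(3231/500) = 42700/1077 ≈ 39.647
S = 1000/(42700/1077) − 10 = 6500/427 in ≈ 15.222 in
Initial abstraction Ia = S/5 = (6500/427)/5 = 1300/427 ≈ 3.044 in
Excess rainfall: 12.280 − 3.044 = 9.236 in; P > Ia so Q > 0
Q: (98589/10675)² ÷ (261089/10675) = 9719790921/2787125075 in (≈ 3.487 in)

Q = 9719790921/2787125075 in ≈ 3.487 in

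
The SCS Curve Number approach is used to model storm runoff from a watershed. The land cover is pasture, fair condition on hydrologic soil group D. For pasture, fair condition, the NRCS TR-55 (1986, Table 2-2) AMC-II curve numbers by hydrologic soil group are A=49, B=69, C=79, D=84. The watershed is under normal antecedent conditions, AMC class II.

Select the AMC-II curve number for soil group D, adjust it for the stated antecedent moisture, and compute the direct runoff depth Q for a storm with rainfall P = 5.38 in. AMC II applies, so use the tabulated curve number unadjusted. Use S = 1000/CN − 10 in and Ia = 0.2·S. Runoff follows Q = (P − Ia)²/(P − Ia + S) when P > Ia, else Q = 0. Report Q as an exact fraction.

Q = 27552001/7611450 in ≈ 3.620 in

NRCS table: pasture, fair condition, soil group D → CN(II) = 84
Average conditions: CN = 84 (no AMC adjustment).
S = 1000/84 − 10 = 40/21 in ≈ 1.905 in
Ia = 0.2S: 0.2·1.905 = 0.381 in (exactly 8/21)
Since P=5.380 > Ia=0.381: effective rainfall P−Ia = 5249/1050 in
Q: (5249/1050)² ÷ (7249/1050) = 27552001/7611450 in (≈ 3.620 in)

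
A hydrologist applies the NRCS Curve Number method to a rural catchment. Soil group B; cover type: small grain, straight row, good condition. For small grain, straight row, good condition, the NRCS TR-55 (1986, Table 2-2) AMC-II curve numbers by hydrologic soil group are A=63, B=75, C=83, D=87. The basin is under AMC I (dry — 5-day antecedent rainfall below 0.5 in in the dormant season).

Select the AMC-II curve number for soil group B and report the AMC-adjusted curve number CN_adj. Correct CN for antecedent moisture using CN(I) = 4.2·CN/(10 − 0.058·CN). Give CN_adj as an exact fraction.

CN_adj = 6300/113 ≈ 55.752

NRCS table: small grain, straight row, good condition, soil group B → CN(II) = 75
Dry (AMC I): CN(I) = 4.2·75/(10 − 0.058·75) = 315/(113/20) = 6300/113 ≈ 55.752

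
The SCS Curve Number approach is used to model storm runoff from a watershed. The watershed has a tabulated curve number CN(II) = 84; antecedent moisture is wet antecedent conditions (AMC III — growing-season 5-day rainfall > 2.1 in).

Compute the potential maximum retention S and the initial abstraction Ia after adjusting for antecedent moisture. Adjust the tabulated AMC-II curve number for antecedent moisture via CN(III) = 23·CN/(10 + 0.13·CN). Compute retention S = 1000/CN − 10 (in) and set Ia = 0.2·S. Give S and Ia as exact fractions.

CN(III) from CN(II)=84: (23·84)/(10 + 0.13·84) = 48300/523 ≈ 92.352
Retention S: 1000/CN − 10 with CN=92.352 → S = 400/483 ≈ 0.828 in
Initial abstraction Ia = S/5 = (400/483)/5 = 80/483 ≈ 0.166 in

S = 400/483 in ≈ 0.828 in; Ia = 80/483 in ≈ 0.166 in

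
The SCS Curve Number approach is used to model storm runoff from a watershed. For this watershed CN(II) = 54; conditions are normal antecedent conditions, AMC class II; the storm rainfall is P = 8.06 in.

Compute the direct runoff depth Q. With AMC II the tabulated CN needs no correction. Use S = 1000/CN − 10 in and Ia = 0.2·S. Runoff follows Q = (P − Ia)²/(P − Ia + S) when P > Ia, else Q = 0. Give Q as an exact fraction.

Average conditions: CN = 54 (no AMC adjustment).
Retention S: 1000/CN − 10 with CN=54.000 → S = 230/27 ≈ 8.519 in
Ia = 0.2S: 0.2·8.519 = 1.704 in (exactly 46/27)
Since P=8.060 > Ia=1.704: effective rainfall P−Ia = 8581/1350 in
Q: (8581/1350)² ÷ (20081/1350) = 73633561/27109350 in (≈ 2.716 in)

Q = 73633561/27109350 in ≈ 2.716 in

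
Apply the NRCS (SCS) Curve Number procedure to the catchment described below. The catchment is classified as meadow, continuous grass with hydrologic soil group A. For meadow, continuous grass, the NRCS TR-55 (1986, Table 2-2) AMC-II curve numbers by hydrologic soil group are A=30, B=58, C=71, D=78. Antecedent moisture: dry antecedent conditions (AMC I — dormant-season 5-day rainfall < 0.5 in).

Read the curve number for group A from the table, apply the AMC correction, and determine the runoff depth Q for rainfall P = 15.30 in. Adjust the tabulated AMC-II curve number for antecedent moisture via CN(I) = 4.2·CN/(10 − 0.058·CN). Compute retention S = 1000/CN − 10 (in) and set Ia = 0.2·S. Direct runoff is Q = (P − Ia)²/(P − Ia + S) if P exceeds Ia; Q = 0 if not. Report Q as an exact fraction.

NRCS table: meadow, continuous grass, soil group A → CN(II) = 30
Adjust CN=30 to AMC I: 4.2·30/(10 − 0.058·30) → 126 ÷ (413/50) = 900/59 ≈ 15.254
S = 1000/(900/59) − 10 = 500/9 in ≈ 55.556 in
Ia = 0.2S: 0.2·55.556 = 11.111 in (exactly 100/9)
P − Ia = 15.300 − 11.111 = 377/90 ≈ 4.189 in (> 0, runoff occurs)
Q = (377/90)²/((377/90) + 500/9) = (142129/8100)/(5377/90) = 142129/483930 in ≈ 0.294 in

Q = 142129/483930 in ≈ 0.294 in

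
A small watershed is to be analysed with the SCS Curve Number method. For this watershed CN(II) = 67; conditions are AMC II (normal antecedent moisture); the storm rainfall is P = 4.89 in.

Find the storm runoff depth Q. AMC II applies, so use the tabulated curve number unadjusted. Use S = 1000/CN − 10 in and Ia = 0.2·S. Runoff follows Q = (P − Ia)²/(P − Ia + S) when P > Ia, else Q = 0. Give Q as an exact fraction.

AMC II — tabulated CN = 67 applies directly.
Max retention: S = 1000/67 − 10 = 330/67 in (≈ 4.925 in)
Ia = 0.2·(330/67) = 66/67 in ≈ 0.985 in
Excess rainfall: 4.890 − 0.985 = 3.905 in; P > Ia so Q > 0
Q = (26163/6700)²/((26163/6700) + 330/67) = (684502569/44890000)/(59163/6700) = 228167523/132130700 in ≈ 1.727 in

Q = 228167523/132130700 in ≈ 1.727 in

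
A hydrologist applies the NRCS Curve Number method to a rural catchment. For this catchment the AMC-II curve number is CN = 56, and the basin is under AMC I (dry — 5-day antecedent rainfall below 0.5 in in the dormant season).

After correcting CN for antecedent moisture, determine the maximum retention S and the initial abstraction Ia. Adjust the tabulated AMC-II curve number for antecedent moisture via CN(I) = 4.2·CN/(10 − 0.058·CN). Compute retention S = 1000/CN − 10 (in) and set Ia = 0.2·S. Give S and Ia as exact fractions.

S = 2750/147 in ≈ 18.707 in; Ia = 550/147 in ≈ 3.741 in

CN(I) from CN(II)=56: (4.2·56)/(10 − 0.058·56) = 7350/211 ≈ 34.834
Retention S: 1000/CN − 10 with CN=34.834 → S = 2750/147 ≈ 18.707 in
Ia = 0.2S: 0.2·18.707 = 3.741 in (exactly 550/147)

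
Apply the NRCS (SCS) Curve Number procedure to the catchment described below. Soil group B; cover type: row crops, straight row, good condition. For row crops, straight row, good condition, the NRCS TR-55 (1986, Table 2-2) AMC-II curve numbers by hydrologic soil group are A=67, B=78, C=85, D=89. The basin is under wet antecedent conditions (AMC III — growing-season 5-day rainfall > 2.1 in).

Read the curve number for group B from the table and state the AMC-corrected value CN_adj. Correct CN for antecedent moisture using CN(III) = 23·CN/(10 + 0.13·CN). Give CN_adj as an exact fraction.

CN_adj = 89700/1007 ≈ 89.076

NRCS table: row crops, straight row, good condition, soil group B → CN(II) = 78
CN(III) from CN(II)=78: (23·78)/(10 + 0.13·78) = 89700/1007 ≈ 89.076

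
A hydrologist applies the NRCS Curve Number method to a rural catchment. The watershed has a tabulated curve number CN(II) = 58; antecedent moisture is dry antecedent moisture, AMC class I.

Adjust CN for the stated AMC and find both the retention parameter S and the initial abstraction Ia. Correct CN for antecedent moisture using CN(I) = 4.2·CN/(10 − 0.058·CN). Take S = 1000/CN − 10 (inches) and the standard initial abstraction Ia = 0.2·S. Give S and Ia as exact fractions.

CN(I) from CN(II)=58: (4.2·58)/(10 − 0.058·58) = 2900/79 ≈ 36.709
S = 1000/(2900/79) − 10 = 500/29 in ≈ 17.241 in
Ia = 0.2·(500/29) = 100/29 in ≈ 3.448 in

S = 500/29 in ≈ 17.241 in; Ia = 100/29 in ≈ 3.448 in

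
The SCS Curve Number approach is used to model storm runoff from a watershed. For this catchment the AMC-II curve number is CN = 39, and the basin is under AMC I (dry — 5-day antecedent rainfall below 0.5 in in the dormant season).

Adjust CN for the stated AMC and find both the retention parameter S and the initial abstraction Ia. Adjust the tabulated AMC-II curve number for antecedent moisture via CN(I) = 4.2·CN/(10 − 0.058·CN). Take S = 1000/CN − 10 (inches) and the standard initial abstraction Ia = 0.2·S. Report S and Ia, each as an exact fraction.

S = 30500/819 in ≈ 37.241 in; Ia = 6100/819 in ≈ 7.448 in

Adjust CN=39 to AMC I: 4.2·39/(10 − 0.058·39) → (819/5) ÷ (3869/500) = 81900/3869 ≈ 21.168
S = 1000/(81900/3869) − 10 = 30500/819 in ≈ 37.241 in
Initial abstraction Ia = S/5 = (30500/819)/5 = 6100/819 ≈ 7.448 in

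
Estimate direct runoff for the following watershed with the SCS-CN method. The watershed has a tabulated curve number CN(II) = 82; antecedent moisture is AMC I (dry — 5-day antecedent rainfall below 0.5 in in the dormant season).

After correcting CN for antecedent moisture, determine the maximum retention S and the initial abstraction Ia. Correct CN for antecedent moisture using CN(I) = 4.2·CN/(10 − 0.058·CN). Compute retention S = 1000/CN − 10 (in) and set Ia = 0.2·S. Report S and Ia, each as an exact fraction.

S = 1500/287 in ≈ 5.226 in; Ia = 300/287 in ≈ 1.045 in

Dry (AMC I): CN(I) = 4.2·82/(10 − 0.058·82) = (1722/5)/(1311/250) = 28700/437 ≈ 65.675
Max retention: S = 1000/(28700/437) − 10 = 1500/287 in (≈ 5.226 in)
Initial abstraction Ia = S/5 = (1500/287)/5 = 300/287 ≈ 1.045 in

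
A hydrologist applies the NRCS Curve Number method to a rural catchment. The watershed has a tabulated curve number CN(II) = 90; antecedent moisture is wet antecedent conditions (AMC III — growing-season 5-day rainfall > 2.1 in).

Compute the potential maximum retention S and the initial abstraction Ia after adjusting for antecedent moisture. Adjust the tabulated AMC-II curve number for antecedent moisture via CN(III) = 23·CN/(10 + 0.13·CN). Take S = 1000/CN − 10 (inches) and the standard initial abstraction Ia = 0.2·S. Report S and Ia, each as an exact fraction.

Adjust CN=90 to AMC III: 23·90/(10 + 0.13·90) → 2070 ÷ (217/10) = 20700/217 ≈ 95.392
Max retention: S = 1000/(20700/217) − 10 = 100/207 in (≈ 0.483 in)
Initial abstraction Ia = S/5 = (100/207)/5 = 20/207 ≈ 0.097 in

S = 100/207 in ≈ 0.483 in; Ia = 20/207 in ≈ 0.097 in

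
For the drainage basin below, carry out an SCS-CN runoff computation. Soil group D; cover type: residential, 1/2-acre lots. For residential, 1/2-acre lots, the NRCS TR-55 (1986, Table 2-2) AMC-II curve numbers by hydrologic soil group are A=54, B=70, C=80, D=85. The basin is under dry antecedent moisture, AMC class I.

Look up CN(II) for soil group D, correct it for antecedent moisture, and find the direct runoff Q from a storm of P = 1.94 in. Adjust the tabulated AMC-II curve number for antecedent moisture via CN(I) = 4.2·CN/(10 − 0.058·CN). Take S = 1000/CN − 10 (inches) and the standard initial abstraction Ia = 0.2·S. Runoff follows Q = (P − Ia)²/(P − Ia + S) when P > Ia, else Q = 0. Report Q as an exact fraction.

Q = 42810849/187680850 in ≈ 0.228 in

NRCS table: residential, 1/2-acre lots, soil group D → CN(II) = 85
CN(I) from CN(II)=85: (4.2·85)/(10 − 0.058·85) = 11900/169 ≈ 70.414
Max retention: S = 1000/(11900/169) − 10 = 500/119 in (≈ 4.202 in)
Initial abstraction Ia = S/5 = (500/119)/5 = 100/119 ≈ 0.840 in
Excess rainfall: 1.940 − 0.840 = 1.100 in; P > Ia so Q > 0
Q = (6543/5950)²/((6543/5950) + 500/119) = (42810849/35402500)/(31543/5950) = 42810849/187680850 in ≈ 0.228 in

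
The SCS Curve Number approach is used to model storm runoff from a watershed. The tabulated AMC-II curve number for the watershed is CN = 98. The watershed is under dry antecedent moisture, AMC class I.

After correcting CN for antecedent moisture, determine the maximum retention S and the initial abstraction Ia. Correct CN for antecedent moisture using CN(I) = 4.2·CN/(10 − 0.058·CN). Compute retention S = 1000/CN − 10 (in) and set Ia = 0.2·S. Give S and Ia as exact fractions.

S = 500/1029 in ≈ 0.486 in; Ia = 100/1029 in ≈ 0.097 in

Dry (AMC I): CN(I) = 4.2·98/(10 − 0.058·98) = (2058/5)/(1079/250) = 102900/1079 ≈ 95.366
Max retention: S = 1000/(102900/1079) − 10 = 500/1029 in (≈ 0.486 in)
Ia = 0.2·(500/1029) = 100/1029 in ≈ 0.097 in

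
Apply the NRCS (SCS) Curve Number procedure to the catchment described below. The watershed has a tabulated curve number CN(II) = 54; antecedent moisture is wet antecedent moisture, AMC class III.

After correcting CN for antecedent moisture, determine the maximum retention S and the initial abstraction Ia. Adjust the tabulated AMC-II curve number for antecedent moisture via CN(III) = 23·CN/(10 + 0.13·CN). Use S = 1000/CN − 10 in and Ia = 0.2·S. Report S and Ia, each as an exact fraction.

S = 100/27 in ≈ 3.704 in; Ia = 20/27 in ≈ 0.741 in

Adjust CN=54 to AMC III: 23·54/(10 + 0.13·54) → 1242 ÷ (851/50) = 2700/37 ≈ 72.973
S = 1000/(2700/37) − 10 = 100/27 in ≈ 3.704 in
Initial abstraction Ia = S/5 = (100/27)/5 = 20/27 ≈ 0.741 in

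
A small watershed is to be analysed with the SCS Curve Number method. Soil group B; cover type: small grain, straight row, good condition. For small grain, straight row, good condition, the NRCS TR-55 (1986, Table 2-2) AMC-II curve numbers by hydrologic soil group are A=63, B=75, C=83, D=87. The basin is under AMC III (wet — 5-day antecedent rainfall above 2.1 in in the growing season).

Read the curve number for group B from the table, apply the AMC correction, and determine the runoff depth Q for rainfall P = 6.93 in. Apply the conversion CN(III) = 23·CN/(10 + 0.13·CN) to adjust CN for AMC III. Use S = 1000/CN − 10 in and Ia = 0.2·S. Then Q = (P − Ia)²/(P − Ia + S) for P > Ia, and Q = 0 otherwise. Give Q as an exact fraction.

NRCS table: small grain, straight row, good condition, soil group B → CN(II) = 75
Wet (AMC III): CN(III) = 23·75/(10 + 0.13·75) = 1725/(79/4) = 6900/79 ≈ 87.342
Retention S: 1000/CN − 10 with CN=87.342 → S = 100/69 ≈ 1.449 in
Initial abstraction Ia = S/5 = (100/69)/5 = 20/69 ≈ 0.290 in
P − Ia = 6.930 − 0.290 = 45817/6900 ≈ 6.640 in (> 0, runoff occurs)
Q: (45817/6900)² ÷ (55817/6900) = 2099197489/385137300 in (≈ 5.451 in)

Q = 2099197489/385137300 in ≈ 5.451 in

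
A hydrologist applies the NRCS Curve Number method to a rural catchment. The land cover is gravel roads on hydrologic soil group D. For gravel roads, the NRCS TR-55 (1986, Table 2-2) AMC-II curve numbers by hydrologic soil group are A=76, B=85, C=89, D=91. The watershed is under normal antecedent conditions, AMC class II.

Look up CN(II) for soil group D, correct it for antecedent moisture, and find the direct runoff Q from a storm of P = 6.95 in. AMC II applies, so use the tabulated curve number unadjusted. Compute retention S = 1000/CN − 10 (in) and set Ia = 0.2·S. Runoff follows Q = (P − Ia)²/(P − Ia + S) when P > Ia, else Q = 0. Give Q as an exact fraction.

Q = 151019521/25641980 in ≈ 5.890 in

NRCS table: gravel roads, soil group D → CN(II) = 91
AMC II — tabulated CN = 91 applies directly.
Max retention: S = 1000/91 − 10 = 90/91 in (≈ 0.989 in)
Ia = 0.2S: 0.2·0.989 = 0.198 in (exactly 18/91)
P − Ia = 6.950 − 0.198 = 12289/1820 ≈ 6.752 in (> 0, runoff occurs)
Runoff Q = (P−Ia)²/(P−Ia+S) = (6.752)²/(6.752+0.989) = 151019521/25641980 ≈ 5.890 in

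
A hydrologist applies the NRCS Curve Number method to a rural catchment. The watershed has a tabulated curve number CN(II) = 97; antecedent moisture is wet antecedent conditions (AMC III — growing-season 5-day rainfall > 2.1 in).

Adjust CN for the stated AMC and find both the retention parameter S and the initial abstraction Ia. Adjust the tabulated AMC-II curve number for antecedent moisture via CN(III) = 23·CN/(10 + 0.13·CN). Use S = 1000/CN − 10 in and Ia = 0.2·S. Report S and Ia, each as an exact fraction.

S = 300/2231 in ≈ 0.134 in; Ia = 60/2231 in ≈ 0.027 in

CN(III) from CN(II)=97: (23·97)/(10 + 0.13·97) = 223100/2261 ≈ 98.673
Retention S: 1000/CN − 10 with CN=98.673 → S = 300/2231 ≈ 0.134 in
Initial abstraction Ia = S/5 = (300/2231)/5 = 60/2231 ≈ 0.027 in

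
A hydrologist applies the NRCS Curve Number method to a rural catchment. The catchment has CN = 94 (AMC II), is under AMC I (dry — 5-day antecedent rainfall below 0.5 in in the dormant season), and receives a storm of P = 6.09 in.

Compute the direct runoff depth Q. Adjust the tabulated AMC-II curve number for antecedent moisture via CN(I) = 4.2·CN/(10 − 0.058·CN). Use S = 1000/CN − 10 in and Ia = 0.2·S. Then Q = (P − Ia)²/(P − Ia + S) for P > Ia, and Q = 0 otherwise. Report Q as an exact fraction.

Q = 36237310321/7907876900 in ≈ 4.582 in

CN(I) from CN(II)=94: (4.2·94)/(10 − 0.058·94) = 32900/379 ≈ 86.807
Retention S: 1000/CN − 10 with CN=86.807 → S = 500/329 ≈ 1.520 in
Ia = 0.2S: 0.2·1.520 = 0.304 in (exactly 100/329)
Excess rainfall: 6.090 − 0.304 = 5.786 in; P > Ia so Q > 0
Q = (190361/32900)²/((190361/32900) + 500/329) = (36237310321/1082410000)/(240361/32900) = 36237310321/7907876900 in ≈ 4.582 in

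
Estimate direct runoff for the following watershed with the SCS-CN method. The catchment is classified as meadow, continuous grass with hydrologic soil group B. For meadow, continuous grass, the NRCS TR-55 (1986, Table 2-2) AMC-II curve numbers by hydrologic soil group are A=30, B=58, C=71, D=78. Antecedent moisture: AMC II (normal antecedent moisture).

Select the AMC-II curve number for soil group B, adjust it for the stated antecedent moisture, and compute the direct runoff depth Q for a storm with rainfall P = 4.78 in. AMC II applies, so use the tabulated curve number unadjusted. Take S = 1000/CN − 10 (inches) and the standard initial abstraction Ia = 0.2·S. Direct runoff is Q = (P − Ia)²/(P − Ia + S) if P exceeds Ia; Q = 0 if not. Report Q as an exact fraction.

Q = 23338561/22229950 in ≈ 1.050 in

NRCS table: meadow, continuous grass, soil group B → CN(II) = 58
Average conditions: CN = 58 (no AMC adjustment).
Max retention: S = 1000/58 − 10 = 210/29 in (≈ 7.241 in)
Ia = 0.2S: 0.2·7.241 = 1.448 in (exactly 42/29)
P − Ia = 4.780 − 1.448 = 4831/1450 ≈ 3.332 in (> 0, runoff occurs)
Q = (4831/1450)²/((4831/1450) + 210/29) = (23338561/2102500)/(15331/1450) = 23338561/22229950 in ≈ 1.050 in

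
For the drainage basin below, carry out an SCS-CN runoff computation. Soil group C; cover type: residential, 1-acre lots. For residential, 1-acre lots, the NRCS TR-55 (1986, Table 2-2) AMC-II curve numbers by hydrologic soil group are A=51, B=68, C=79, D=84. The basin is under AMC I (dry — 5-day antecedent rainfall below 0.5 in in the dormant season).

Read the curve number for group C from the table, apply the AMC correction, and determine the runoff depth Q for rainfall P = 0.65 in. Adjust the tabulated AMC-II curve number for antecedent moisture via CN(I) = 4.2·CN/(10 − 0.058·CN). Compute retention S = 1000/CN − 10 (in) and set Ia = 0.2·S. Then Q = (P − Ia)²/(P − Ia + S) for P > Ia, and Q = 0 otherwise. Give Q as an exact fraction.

Q = 0 in ≈ 0.000 in

NRCS table: residential, 1-acre lots, soil group C → CN(II) = 79
Adjust CN=79 to AMC I: 4.2·79/(10 − 0.058·79) → (1659/5) ÷ (2709/500) = 7900/129 ≈ 61.240
S = 1000/(7900/129) − 10 = 500/79 in ≈ 6.329 in
Initial abstraction Ia = S/5 = (500/79)/5 = 100/79 ≈ 1.266 in
P = 0.650 ≤ Ia = 1.266 in: entire storm abstracted, Q = 0.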